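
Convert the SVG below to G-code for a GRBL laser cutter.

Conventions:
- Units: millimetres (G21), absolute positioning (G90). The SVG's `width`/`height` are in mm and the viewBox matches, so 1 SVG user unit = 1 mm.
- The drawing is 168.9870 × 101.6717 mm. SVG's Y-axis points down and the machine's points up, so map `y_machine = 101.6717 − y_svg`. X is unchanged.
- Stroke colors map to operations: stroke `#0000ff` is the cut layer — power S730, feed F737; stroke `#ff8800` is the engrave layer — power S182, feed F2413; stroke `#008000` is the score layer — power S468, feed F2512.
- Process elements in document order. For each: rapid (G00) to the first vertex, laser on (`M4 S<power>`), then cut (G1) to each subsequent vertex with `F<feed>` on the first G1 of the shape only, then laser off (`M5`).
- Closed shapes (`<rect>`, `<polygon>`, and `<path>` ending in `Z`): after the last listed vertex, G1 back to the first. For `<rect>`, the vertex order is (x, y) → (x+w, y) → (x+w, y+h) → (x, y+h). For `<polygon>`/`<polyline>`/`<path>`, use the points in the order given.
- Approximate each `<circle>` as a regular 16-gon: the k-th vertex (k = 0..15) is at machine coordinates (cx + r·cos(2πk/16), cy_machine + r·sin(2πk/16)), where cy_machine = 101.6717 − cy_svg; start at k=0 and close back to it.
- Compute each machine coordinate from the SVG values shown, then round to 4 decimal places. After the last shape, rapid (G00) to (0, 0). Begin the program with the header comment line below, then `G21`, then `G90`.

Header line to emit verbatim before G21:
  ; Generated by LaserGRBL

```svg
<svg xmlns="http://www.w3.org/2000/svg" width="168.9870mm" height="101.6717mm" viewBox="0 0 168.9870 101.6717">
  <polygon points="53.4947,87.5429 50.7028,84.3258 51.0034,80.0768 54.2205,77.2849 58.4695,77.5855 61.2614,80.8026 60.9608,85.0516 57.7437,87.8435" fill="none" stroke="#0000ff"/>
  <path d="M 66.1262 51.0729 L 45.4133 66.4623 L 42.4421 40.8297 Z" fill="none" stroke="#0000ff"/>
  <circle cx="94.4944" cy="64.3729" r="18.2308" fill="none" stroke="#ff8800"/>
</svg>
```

; Generated by LaserGRBL
G21
G90
G00 X53.4947 Y14.1288
M4 S730
G1 X50.7028 Y17.3459 F737
G1 X51.0034 Y21.5949
G1 X54.2205 Y24.3868
G1 X58.4695 Y24.0862
G1 X61.2614 Y20.8691
G1 X60.9608 Y16.6201
G1 X57.7437 Y13.8282
G1 X53.4947 Y14.1288
M5
G00 X66.1262 Y50.5988
M4 S730
G1 X45.4133 Y35.2094 F737
G1 X42.4421 Y60.8420
G1 X66.1262 Y50.5988
M5
G00 X112.7252 Y37.2988
M4 S182
G1 X111.3375 Y44.2754 F2413
G1 X107.3855 Y50.1899
G1 X101.4710 Y54.1419
G1 X94.4944 Y55.5296
G1 X87.5178 Y54.1419
G1 X81.6033 Y50.1899
G1 X77.6513 Y44.2754
G1 X76.2636 Y37.2988
G1 X77.6513 Y30.3222
G1 X81.6033 Y24.4077
G1 X87.5178 Y20.4557
G1 X94.4944 Y19.0680
G1 X101.4710 Y20.4557
G1 X107.3855 Y24.4077
G1 X111.3375 Y30.3222
G1 X112.7252 Y37.2988
M5
G00 X0.0000 Y0.0000

1 u = 1 mm; y_m = 101.6717 − y.

[1] `<polygon>` regular polygon, #0000ff→cut S730 F737: (53.4947,14.1288) → (50.7028,17.3459) → (51.0034,21.5949) → (54.2205,24.3868) → (58.4695,24.0862) → (61.2614,20.8691) → (60.9608,16.6201) → (57.7437,13.8282) → (53.4947,14.1288) (closed)

[2] `<path>` regular polygon, #0000ff→cut S730 F737: (66.1262,50.5988) → (45.4133,35.2094) → (42.4421,60.8420) → (66.1262,50.5988) (closed)

[3] `<circle>` circle, #ff8800→engrave S182 F2413: (112.7252,37.2988) → (111.3375,44.2754) → (107.3855,50.1899) → (101.4710,54.1419) → (94.4944,55.5296) → (87.5178,54.1419) → (81.6033,50.1899) → (77.6513,44.2754) → (76.2636,37.2988) → (77.6513,30.3222) → (81.6033,24.4077) → (87.5178,20.4557) → (94.4944,19.0680) → (101.4710,20.4557) → (107.3855,24.4077) → (111.3375,30.3222) → (112.7252,37.2988) (closed)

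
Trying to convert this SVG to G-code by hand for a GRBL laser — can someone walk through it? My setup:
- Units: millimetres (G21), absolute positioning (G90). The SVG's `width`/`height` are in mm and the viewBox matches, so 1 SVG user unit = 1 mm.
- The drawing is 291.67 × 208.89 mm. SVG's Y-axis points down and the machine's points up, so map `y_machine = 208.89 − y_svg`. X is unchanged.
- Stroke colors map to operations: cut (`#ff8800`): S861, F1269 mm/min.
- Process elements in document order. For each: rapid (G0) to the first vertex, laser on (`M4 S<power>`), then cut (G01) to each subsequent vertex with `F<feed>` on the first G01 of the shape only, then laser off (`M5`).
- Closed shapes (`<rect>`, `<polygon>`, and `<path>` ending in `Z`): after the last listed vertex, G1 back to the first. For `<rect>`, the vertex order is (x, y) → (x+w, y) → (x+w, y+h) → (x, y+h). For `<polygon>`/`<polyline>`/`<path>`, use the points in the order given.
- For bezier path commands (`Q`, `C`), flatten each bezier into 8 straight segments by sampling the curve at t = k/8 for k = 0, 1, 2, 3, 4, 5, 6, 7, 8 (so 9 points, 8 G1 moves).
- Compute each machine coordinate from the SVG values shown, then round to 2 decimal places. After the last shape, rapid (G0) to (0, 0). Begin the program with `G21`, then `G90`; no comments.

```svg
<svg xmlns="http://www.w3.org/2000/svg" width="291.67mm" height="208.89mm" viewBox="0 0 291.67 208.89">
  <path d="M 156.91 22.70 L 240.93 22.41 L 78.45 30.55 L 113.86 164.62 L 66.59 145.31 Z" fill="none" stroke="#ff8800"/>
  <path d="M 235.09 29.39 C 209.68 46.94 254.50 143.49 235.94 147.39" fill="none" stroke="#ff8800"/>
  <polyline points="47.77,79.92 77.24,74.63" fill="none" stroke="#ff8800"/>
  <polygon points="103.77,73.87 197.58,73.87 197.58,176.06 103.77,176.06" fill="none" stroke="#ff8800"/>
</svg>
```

G21
G90
G0 X156.91 Y186.19
M4 S861
G01 X240.93 Y186.48 F1269
G01 X78.45 Y178.34
G01 X113.86 Y44.27
G01 X66.59 Y63.58
G01 X156.91 Y186.19
M5
G0 X235.09 Y179.50
M4 S861
G01 X228.59 Y169.55 F1269
G01 X227.11 Y154.21
G01 X229.09 Y135.48
G01 X232.95 Y115.38
G01 X237.13 Y95.92
G01 X240.06 Y79.11
G01 X240.19 Y66.97
G01 X235.94 Y61.50
M5
G0 X47.77 Y128.97
M4 S861
G01 X77.24 Y134.26 F1269
M5
G0 X103.77 Y135.02
M4 S861
G01 X197.58 Y135.02 F1269
G01 X197.58 Y32.83
G01 X103.77 Y32.83
G01 X103.77 Y135.02
M5
G0 X0.00 Y0.00

viewBox `0 0 291.67 208.89` with mm width/height → 1 unit = 1 mm. Flip: y_m = 208.89 − y_svg.

**Shape 1** — `<path>` closed polygon, stroke `#ff8800` → cut (S861, F1269). Machine vertices: (156.91,186.19) → (240.93,186.48) → (78.45,178.34) → (113.86,44.27) → (66.59,63.58) → (156.91,186.19). Closed: final G1 returns to the first vertex.

**Shape 2** — `<path>` cubic bezier, stroke `#ff8800` → cut (S861, F1269). Control points (SVG): P0=(235.09,29.39), P1=(209.68,46.94), P2=(254.50,143.49), P3=(235.94,147.39); sampled at t=k/8. Machine vertices: (235.09,179.50) → (228.59,169.55) → (227.11,154.21) → (229.09,135.48) → (232.95,115.38) → (237.13,95.92) → (240.06,79.11) → (240.19,66.97) → (235.94,61.50). Open path.

**Shape 3** — `<polyline>` line segment, stroke `#ff8800` → cut (S861, F1269). Machine vertices: (47.77,128.97) → (77.24,134.26). Open path.

**Shape 4** — `<polygon>` rectangle, stroke `#ff8800` → cut (S861, F1269). Machine vertices: (103.77,135.02) → (197.58,135.02) → (197.58,32.83) → (103.77,32.83) → (103.77,135.02). Closed: final G1 returns to the first vertex.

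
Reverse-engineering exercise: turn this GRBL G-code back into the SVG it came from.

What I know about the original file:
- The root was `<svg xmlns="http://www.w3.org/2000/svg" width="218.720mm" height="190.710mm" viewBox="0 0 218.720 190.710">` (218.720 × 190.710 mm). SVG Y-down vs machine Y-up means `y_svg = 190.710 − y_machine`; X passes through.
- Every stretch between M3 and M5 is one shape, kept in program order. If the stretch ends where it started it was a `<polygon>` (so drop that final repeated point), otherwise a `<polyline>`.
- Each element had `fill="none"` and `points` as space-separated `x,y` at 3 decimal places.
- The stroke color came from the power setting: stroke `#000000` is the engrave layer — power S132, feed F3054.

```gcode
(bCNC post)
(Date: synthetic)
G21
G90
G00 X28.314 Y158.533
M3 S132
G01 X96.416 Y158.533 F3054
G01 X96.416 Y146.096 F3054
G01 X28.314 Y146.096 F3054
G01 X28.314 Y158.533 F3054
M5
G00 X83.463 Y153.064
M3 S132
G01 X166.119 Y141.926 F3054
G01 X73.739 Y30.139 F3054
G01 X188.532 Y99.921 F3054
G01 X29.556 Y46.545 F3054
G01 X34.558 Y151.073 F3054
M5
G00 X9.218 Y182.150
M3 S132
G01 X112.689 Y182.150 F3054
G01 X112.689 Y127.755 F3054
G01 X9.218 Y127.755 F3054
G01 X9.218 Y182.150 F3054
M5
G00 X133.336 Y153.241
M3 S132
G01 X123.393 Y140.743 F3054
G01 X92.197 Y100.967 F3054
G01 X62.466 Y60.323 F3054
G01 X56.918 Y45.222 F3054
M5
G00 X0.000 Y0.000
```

<svg xmlns="http://www.w3.org/2000/svg" width="218.720mm" height="190.710mm" viewBox="0 0 218.720 190.710">
  <polygon points="28.314,32.177 96.416,32.177 96.416,44.614 28.314,44.614" fill="none" stroke="#000000"/>
  <polyline points="83.463,37.646 166.119,48.784 73.739,160.571 188.532,90.789 29.556,144.165 34.558,39.637" fill="none" stroke="#000000"/>
  <polygon points="9.218,8.560 112.689,8.560 112.689,62.955 9.218,62.955" fill="none" stroke="#000000"/>
  <polyline points="133.336,37.469 123.393,49.967 92.197,89.743 62.466,130.387 56.918,145.488" fill="none" stroke="#000000"/>
</svg>

y_svg = 190.710 − y_m. Every run uses S132, so all elements get stroke `#000000` (engrave).

[1] closed run; points: 28.314,32.177 96.416,32.177 96.416,44.614 28.314,44.614

[2] open run; points: 83.463,37.646 166.119,48.784 73.739,160.571 188.532,90.789 29.556,144.165 34.558,39.637

[3] closed run; points: 9.218,8.560 112.689,8.560 112.689,62.955 9.218,62.955

[4] open run; points: 133.336,37.469 123.393,49.967 92.197,89.743 62.466,130.387 56.918,145.488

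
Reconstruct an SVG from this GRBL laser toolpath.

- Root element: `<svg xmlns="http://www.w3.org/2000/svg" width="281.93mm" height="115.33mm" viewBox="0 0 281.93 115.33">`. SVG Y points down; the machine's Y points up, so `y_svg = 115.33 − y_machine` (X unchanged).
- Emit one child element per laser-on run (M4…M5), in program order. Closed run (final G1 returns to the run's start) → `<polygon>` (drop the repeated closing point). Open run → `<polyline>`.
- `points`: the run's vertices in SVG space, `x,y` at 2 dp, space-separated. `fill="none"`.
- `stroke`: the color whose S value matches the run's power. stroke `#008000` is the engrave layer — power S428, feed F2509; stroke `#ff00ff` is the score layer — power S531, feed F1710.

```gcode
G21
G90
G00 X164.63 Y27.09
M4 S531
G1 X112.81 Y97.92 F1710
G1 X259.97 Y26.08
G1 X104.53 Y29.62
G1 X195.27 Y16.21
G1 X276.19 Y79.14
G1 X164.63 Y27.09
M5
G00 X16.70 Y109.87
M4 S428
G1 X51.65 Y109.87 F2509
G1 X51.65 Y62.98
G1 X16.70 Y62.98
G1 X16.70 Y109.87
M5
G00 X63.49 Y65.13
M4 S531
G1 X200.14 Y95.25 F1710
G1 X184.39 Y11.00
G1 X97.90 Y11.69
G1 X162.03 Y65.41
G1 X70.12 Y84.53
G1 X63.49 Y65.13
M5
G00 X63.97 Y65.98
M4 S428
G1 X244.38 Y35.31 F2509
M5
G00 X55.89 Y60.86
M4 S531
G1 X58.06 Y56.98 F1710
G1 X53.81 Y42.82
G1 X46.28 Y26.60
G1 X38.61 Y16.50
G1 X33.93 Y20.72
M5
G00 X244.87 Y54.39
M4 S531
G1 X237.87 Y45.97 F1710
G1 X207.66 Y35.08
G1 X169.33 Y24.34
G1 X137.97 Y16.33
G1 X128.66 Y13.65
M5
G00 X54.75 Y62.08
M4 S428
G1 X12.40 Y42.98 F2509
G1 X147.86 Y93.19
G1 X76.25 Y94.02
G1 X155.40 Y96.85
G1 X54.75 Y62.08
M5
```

Machine Y-up, SVG Y-down with viewBox height 115.33, so y_svg = 115.33 − y_machine; X carries over.

Run 1: power S531 maps to stroke `#ff00ff` (score). The run returns to its start, so emit a `<polygon>` with points (Y-flipped): 164.63,88.24 112.81,17.41 259.97,89.25 104.53,85.71 195.27,99.12 276.19,36.19.

Run 2: S428 ⇒ engrave layer `#008000`. The run returns to its start, so emit a `<polygon>` with points (Y-flipped): 16.70,5.46 51.65,5.46 51.65,52.35 16.70,52.35.

Run 3: S531 ⇒ score layer `#ff00ff`. The run returns to its start, so emit a `<polygon>` with points (Y-flipped): 63.49,50.20 200.14,20.08 184.39,104.33 97.90,103.64 162.03,49.92 70.12,30.80.

Run 4: power S428 maps to stroke `#008000` (engrave). The run is open, so emit a `<polyline>` with points (Y-flipped): 63.97,49.35 244.38,80.02.

Run 5: power S531 maps to stroke `#ff00ff` (score). The run is open, so emit a `<polyline>` with points (Y-flipped): 55.89,54.47 58.06,58.35 53.81,72.51 46.28,88.73 38.61,98.83 33.93,94.61.

Run 6: the run's S531 means `#ff00ff` (score). The run is open, so emit a `<polyline>` with points (Y-flipped): 244.87,60.94 237.87,69.36 207.66,80.25 169.33,90.99 137.97,99.00 128.66,101.68.

Run 7: power S428 maps to stroke `#008000` (engrave). The run returns to its start, so emit a `<polygon>` with points (Y-flipped): 54.75,53.25 12.40,72.35 147.86,22.14 76.25,21.31 155.40,18.48.

<svg xmlns="http://www.w3.org/2000/svg" width="281.93mm" height="115.33mm" viewBox="0 0 281.93 115.33">
  <polygon points="164.63,88.24 112.81,17.41 259.97,89.25 104.53,85.71 195.27,99.12 276.19,36.19" fill="none" stroke="#ff00ff"/>
  <polygon points="16.70,5.46 51.65,5.46 51.65,52.35 16.70,52.35" fill="none" stroke="#008000"/>
  <polygon points="63.49,50.20 200.14,20.08 184.39,104.33 97.90,103.64 162.03,49.92 70.12,30.80" fill="none" stroke="#ff00ff"/>
  <polyline points="63.97,49.35 244.38,80.02" fill="none" stroke="#008000"/>
  <polyline points="55.89,54.47 58.06,58.35 53.81,72.51 46.28,88.73 38.61,98.83 33.93,94.61" fill="none" stroke="#ff00ff"/>
  <polyline points="244.87,60.94 237.87,69.36 207.66,80.25 169.33,90.99 137.97,99.00 128.66,101.68" fill="none" stroke="#ff00ff"/>
  <polygon points="54.75,53.25 12.40,72.35 147.86,22.14 76.25,21.31 155.40,18.48" fill="none" stroke="#008000"/>
</svg>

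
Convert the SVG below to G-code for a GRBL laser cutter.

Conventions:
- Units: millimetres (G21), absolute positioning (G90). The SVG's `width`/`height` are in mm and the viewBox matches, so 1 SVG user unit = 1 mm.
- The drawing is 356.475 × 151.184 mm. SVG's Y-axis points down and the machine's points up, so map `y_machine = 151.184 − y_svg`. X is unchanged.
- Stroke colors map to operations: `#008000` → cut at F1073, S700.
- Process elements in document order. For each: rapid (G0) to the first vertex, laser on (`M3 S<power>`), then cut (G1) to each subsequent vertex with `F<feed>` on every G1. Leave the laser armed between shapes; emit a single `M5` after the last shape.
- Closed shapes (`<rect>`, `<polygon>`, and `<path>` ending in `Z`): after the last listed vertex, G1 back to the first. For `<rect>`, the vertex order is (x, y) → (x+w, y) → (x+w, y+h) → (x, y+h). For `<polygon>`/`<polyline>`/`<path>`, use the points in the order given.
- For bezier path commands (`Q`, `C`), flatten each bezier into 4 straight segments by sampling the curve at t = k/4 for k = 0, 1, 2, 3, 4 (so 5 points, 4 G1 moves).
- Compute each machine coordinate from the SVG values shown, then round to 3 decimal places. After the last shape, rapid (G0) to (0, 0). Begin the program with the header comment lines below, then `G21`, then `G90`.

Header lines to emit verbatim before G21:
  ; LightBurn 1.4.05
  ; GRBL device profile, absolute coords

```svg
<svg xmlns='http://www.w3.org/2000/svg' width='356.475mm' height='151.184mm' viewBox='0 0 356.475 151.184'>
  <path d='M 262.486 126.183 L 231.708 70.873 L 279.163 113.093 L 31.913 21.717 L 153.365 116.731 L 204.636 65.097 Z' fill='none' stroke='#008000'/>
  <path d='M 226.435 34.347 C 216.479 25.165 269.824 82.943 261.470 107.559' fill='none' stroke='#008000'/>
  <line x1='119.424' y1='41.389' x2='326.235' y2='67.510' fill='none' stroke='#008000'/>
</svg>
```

; LightBurn 1.4.05
; GRBL device profile, absolute coords
G21
G90
G0 X262.486 Y25.001
M3 S700
G1 X231.708 Y80.311 F1073
G1 X279.163 Y38.091 F1073
G1 X31.913 Y129.467 F1073
G1 X153.365 Y34.453 F1073
G1 X204.636 Y86.087 F1073
G1 X262.486 Y25.001 F1073
G0 X226.435 Y116.837
M3 S700
G1 X228.884 Y112.733 F1073
G1 X243.352 Y92.905 F1073
G1 X258.120 Y66.740 F1073
G1 X261.470 Y43.625 F1073
G0 X119.424 Y109.795
M3 S700
G1 X326.235 Y83.674 F1073
M5
G0 X0.000 Y0.000

Since the viewBox matches the mm dimensions, user units are millimetres directly. The only transform is the Y-flip y_m = 151.184 − y_svg.

Shape 1 is a closed polygon drawn with `<path>`. Its stroke #008000 means cut at S700, F1073. After flipping Y the toolpath is (262.486,25.001) → (231.708,80.311) → (279.163,38.091) → (31.913,129.467) → (153.365,34.453) → (204.636,86.087) → (262.486,25.001), returning to the start.

Shape 2 is a cubic bezier drawn with `<path>`. Its stroke #008000 means cut at S700, F1073. After flipping Y the toolpath is (226.435,116.837) → (228.884,112.733) → (243.352,92.905) → (258.120,66.740) → (261.470,43.625).

Shape 3 is a line segment drawn with `<line>`. Its stroke #008000 means cut at S700, F1073. After flipping Y the toolpath is (119.424,109.795) → (326.235,83.674).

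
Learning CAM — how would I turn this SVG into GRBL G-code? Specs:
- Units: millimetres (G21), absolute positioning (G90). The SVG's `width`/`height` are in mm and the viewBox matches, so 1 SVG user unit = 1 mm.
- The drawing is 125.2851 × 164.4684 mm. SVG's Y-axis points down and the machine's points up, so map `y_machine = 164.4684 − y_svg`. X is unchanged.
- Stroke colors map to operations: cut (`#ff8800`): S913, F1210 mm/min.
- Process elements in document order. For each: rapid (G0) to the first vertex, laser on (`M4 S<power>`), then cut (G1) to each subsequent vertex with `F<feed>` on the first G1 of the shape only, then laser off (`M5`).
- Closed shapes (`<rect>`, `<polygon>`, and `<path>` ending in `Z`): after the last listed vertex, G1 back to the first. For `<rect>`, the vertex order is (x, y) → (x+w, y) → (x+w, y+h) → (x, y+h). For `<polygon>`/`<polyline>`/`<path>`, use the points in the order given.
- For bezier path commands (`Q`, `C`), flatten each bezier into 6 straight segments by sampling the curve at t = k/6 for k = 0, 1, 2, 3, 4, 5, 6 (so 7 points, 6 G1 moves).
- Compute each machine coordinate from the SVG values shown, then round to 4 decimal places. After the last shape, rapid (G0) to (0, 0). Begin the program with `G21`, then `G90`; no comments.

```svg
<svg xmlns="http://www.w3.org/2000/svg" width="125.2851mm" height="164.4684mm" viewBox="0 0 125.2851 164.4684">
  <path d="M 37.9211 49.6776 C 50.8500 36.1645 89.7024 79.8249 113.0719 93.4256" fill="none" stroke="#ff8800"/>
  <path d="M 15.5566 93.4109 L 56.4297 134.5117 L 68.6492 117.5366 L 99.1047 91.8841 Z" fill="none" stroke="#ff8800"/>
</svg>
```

G21
G90
G0 X37.9211 Y114.7908
M4 S913
G1 X46.3541 Y117.1867 F1210
G1 X57.9576 Y112.4769
G1 X71.5813 Y103.0845
G1 X86.0750 Y91.4325
G1 X100.2886 Y79.9443
G1 X113.0719 Y71.0428
M5
G0 X15.5566 Y71.0575
M4 S913
G1 X56.4297 Y29.9567 F1210
G1 X68.6492 Y46.9318
G1 X99.1047 Y72.5843
G1 X15.5566 Y71.0575
M5
G0 X0.0000 Y0.0000

Since the viewBox matches the mm dimensions, user units are millimetres directly. The only transform is the Y-flip y_m = 164.4684 − y_svg.

Shape 1 is a cubic bezier drawn with `<path>`. Its stroke #ff8800 means cut at S913, F1210. After flipping Y the toolpath is (37.9211,114.7908) → (46.3541,117.1867) → (57.9576,112.4769) → (71.5813,103.0845) → (86.0750,91.4325) → (100.2886,79.9443) → (113.0719,71.0428).

Shape 2 is a closed polygon drawn with `<path>`. Its stroke #ff8800 means cut at S913, F1210. After flipping Y the toolpath is (15.5566,71.0575) → (56.4297,29.9567) → (68.6492,46.9318) → (99.1047,72.5843) → (15.5566,71.0575), returning to the start.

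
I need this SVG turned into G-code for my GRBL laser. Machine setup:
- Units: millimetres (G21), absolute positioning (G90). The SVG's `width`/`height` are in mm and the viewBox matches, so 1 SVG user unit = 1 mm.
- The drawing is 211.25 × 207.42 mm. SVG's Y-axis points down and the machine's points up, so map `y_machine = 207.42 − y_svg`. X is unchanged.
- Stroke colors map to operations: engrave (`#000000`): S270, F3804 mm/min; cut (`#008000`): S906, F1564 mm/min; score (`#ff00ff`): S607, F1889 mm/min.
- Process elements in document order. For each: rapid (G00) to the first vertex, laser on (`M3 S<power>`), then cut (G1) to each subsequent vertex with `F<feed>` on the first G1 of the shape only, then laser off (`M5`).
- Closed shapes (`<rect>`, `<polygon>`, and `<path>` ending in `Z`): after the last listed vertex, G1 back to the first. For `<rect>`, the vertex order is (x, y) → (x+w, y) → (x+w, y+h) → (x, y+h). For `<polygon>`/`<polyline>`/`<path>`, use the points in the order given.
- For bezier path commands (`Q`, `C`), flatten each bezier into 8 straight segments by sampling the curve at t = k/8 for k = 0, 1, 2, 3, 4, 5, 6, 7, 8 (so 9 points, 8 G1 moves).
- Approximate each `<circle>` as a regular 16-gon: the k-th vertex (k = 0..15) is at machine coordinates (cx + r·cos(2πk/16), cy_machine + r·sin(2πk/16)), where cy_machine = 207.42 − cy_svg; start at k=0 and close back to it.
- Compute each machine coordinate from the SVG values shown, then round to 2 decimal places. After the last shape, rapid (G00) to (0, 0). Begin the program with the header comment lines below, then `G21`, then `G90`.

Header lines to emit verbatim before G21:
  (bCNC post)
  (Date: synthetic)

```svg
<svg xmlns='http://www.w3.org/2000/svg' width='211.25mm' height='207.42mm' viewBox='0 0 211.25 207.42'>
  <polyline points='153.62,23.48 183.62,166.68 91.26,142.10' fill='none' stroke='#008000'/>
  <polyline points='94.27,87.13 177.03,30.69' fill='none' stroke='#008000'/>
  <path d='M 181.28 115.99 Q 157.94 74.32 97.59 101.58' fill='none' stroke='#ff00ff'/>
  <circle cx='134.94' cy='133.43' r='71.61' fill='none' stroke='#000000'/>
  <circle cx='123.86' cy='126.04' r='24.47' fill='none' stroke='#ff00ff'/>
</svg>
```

viewBox `0 0 211.25 207.42` with mm width/height → 1 unit = 1 mm. Flip: y_m = 207.42 − y_svg.

**Shape 1** — `<polyline>` open polyline, stroke `#008000` → cut (S906, F1564). Machine vertices: (153.62,183.94) → (183.62,40.74) → (91.26,65.32). Open path.

**Shape 2** — `<polyline>` line segment, stroke `#008000` → cut (S906, F1564). Machine vertices: (94.27,120.29) → (177.03,176.73). Open path.

**Shape 3** — `<path>` quadratic bezier, stroke `#ff00ff` → score (S607, F1889). Control points (SVG): P0=(181.28,115.99), P1=(157.94,74.32), P2=(97.59,101.58); sampled at t=k/8. Machine vertices: (181.28,91.43) → (174.87,100.77) → (167.30,107.96) → (158.57,112.99) → (148.69,115.87) → (137.65,116.59) → (125.45,115.16) → (112.10,111.58) → (97.59,105.84). Open path.

**Shape 4** — `<circle>` circle, stroke `#000000` → engrave (S270, F3804). Machine vertices: (206.55,73.99) → (201.10,101.39) → (185.58,124.63) → (162.34,140.15) → (134.94,145.60) → (107.54,140.15) → (84.30,124.63) → (68.78,101.39) → (63.33,73.99) → (68.78,46.59) → (84.30,23.35) → (107.54,7.83) → (134.94,2.38) → (162.34,7.83) → (185.58,23.35) → (201.10,46.59) → (206.55,73.99). Closed: final G1 returns to the first vertex.

**Shape 5** — `<circle>` circle, stroke `#ff00ff` → score (S607, F1889). Machine vertices: (148.33,81.38) → (146.47,90.74) → (141.16,98.68) → (133.22,103.99) → (123.86,105.85) → (114.50,103.99) → (106.56,98.68) → (101.25,90.74) → (99.39,81.38) → (101.25,72.02) → (106.56,64.08) → (114.50,58.77) → (123.86,56.91) → (133.22,58.77) → (141.16,64.08) → (146.47,72.02) → (148.33,81.38). Closed: final G1 returns to the first vertex.

(bCNC post)
(Date: synthetic)
G21
G90
G00 X153.62 Y183.94
M3 S906
G1 X183.62 Y40.74 F1564
G1 X91.26 Y65.32
M5
G00 X94.27 Y120.29
M3 S906
G1 X177.03 Y176.73 F1564
M5
G00 X181.28 Y91.43
M3 S607
G1 X174.87 Y100.77 F1889
G1 X167.30 Y107.96
G1 X158.57 Y112.99
G1 X148.69 Y115.87
G1 X137.65 Y116.59
G1 X125.45 Y115.16
G1 X112.10 Y111.58
G1 X97.59 Y105.84
M5
G00 X206.55 Y73.99
M3 S270
G1 X201.10 Y101.39 F3804
G1 X185.58 Y124.63
G1 X162.34 Y140.15
G1 X134.94 Y145.60
G1 X107.54 Y140.15
G1 X84.30 Y124.63
G1 X68.78 Y101.39
G1 X63.33 Y73.99
G1 X68.78 Y46.59
G1 X84.30 Y23.35
G1 X107.54 Y7.83
G1 X134.94 Y2.38
G1 X162.34 Y7.83
G1 X185.58 Y23.35
G1 X201.10 Y46.59
G1 X206.55 Y73.99
M5
G00 X148.33 Y81.38
M3 S607
G1 X146.47 Y90.74 F1889
G1 X141.16 Y98.68
G1 X133.22 Y103.99
G1 X123.86 Y105.85
G1 X114.50 Y103.99
G1 X106.56 Y98.68
G1 X101.25 Y90.74
G1 X99.39 Y81.38
G1 X101.25 Y72.02
G1 X106.56 Y64.08
G1 X114.50 Y58.77
G1 X123.86 Y56.91
G1 X133.22 Y58.77
G1 X141.16 Y64.08
G1 X146.47 Y72.02
G1 X148.33 Y81.38
M5
G00 X0.00 Y0.00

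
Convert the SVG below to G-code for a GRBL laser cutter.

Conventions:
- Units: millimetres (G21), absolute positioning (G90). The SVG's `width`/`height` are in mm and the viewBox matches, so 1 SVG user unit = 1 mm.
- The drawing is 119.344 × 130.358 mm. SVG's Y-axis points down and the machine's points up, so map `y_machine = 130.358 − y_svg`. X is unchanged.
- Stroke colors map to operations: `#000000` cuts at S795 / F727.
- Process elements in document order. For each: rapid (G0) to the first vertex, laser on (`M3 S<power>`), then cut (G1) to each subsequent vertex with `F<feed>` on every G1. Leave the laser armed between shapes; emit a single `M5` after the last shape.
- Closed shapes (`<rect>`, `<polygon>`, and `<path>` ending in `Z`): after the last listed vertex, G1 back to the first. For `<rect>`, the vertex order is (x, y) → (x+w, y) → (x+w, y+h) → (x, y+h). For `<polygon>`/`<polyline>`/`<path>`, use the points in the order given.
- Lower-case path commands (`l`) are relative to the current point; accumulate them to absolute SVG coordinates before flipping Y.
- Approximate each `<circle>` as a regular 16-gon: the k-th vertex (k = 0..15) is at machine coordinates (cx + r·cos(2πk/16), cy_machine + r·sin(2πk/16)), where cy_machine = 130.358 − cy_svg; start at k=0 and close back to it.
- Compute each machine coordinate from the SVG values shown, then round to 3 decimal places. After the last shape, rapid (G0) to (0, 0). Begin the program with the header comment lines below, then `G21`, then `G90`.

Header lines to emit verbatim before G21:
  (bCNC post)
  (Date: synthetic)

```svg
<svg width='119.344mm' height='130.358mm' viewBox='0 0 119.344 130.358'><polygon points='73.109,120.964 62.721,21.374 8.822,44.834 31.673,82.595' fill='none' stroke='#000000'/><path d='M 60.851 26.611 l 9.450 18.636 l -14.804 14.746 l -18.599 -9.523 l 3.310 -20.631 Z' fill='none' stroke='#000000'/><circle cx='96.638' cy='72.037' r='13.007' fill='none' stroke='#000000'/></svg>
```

(bCNC post)
(Date: synthetic)
G21
G90
G0 X73.109 Y9.394
M3 S795
G1 X62.721 Y108.984 F727
G1 X8.822 Y85.524 F727
G1 X31.673 Y47.763 F727
G1 X73.109 Y9.394 F727
G0 X60.851 Y103.747
M3 S795
G1 X70.301 Y85.111 F727
G1 X55.497 Y70.365 F727
G1 X36.898 Y79.888 F727
G1 X40.208 Y100.519 F727
G1 X60.851 Y103.747 F727
G0 X109.645 Y58.321
M3 S795
G1 X108.655 Y63.299 F727
G1 X105.835 Y67.518 F727
G1 X101.616 Y70.338 F727
G1 X96.638 Y71.328 F727
G1 X91.660 Y70.338 F727
G1 X87.441 Y67.518 F727
G1 X84.621 Y63.299 F727
G1 X83.631 Y58.321 F727
G1 X84.621 Y53.343 F727
G1 X87.441 Y49.124 F727
G1 X91.660 Y46.304 F727
G1 X96.638 Y45.314 F727
G1 X101.616 Y46.304 F727
G1 X105.835 Y49.124 F727
G1 X108.655 Y53.343 F727
G1 X109.645 Y58.321 F727
M5
G0 X0.000 Y0.000

viewBox `0 0 119.344 130.358` with mm width/height → 1 unit = 1 mm. Flip: y_m = 130.358 − y_svg.

**Shape 1** — `<polygon>` closed polygon, stroke `#000000` → cut (S795, F727). Machine vertices: (73.109,9.394) → (62.721,108.984) → (8.822,85.524) → (31.673,47.763) → (73.109,9.394). Closed: final G1 returns to the first vertex.

**Shape 2** — `<path>` regular polygon, stroke `#000000` → cut (S795, F727). Machine vertices: (60.851,103.747) → (70.301,85.111) → (55.497,70.365) → (36.898,79.888) → (40.208,100.519) → (60.851,103.747). Closed: final G1 returns to the first vertex.

**Shape 3** — `<circle>` circle, stroke `#000000` → cut (S795, F727). Machine vertices: (109.645,58.321) → (108.655,63.299) → (105.835,67.518) → (101.616,70.338) → (96.638,71.328) → (91.660,70.338) → (87.441,67.518) → (84.621,63.299) → (83.631,58.321) → (84.621,53.343) → (87.441,49.124) → (91.660,46.304) → (96.638,45.314) → (101.616,46.304) → (105.835,49.124) → (108.655,53.343) → (109.645,58.321). Closed: final G1 returns to the first vertex.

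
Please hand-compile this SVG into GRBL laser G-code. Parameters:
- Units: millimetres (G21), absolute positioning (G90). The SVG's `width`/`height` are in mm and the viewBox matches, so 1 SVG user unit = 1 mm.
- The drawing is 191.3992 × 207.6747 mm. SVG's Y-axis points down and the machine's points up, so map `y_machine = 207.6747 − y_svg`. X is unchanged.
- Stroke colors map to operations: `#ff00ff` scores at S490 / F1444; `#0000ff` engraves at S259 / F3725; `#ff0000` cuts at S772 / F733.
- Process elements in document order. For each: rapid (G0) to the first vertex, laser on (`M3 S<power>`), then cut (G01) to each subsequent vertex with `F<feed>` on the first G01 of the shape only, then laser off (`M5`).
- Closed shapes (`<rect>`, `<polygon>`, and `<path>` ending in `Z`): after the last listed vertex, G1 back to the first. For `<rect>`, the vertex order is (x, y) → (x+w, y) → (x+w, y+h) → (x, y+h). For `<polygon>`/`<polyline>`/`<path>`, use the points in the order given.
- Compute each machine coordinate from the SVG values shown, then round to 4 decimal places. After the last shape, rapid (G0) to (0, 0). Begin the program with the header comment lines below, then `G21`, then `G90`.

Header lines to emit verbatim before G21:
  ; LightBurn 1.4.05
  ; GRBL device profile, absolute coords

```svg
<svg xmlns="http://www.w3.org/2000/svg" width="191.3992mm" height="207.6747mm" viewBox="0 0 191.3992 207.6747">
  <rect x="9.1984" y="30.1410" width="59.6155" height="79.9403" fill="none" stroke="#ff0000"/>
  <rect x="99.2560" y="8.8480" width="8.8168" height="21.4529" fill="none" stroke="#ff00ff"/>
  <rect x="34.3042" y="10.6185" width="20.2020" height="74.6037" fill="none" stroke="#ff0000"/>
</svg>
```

1 u = 1 mm; y_m = 207.6747 − y.

[1] `<rect>` rectangle, #ff0000→cut S772 F733: (9.1984,177.5337) → (68.8139,177.5337) → (68.8139,97.5934) → (9.1984,97.5934) → (9.1984,177.5337) (closed)

[2] `<rect>` rectangle, #ff00ff→score S490 F1444: (99.2560,198.8267) → (108.0728,198.8267) → (108.0728,177.3738) → (99.2560,177.3738) → (99.2560,198.8267) (closed)

[3] `<rect>` rectangle, #ff0000→cut S772 F733: (34.3042,197.0562) → (54.5062,197.0562) → (54.5062,122.4525) → (34.3042,122.4525) → (34.3042,197.0562) (closed)

; LightBurn 1.4.05
; GRBL device profile, absolute coords
G21
G90
G0 X9.1984 Y177.5337
M3 S772
G01 X68.8139 Y177.5337 F733
G01 X68.8139 Y97.5934
G01 X9.1984 Y97.5934
G01 X9.1984 Y177.5337
M5
G0 X99.2560 Y198.8267
M3 S490
G01 X108.0728 Y198.8267 F1444
G01 X108.0728 Y177.3738
G01 X99.2560 Y177.3738
G01 X99.2560 Y198.8267
M5
G0 X34.3042 Y197.0562
M3 S772
G01 X54.5062 Y197.0562 F733
G01 X54.5062 Y122.4525
G01 X34.3042 Y122.4525
G01 X34.3042 Y197.0562
M5
G0 X0.0000 Y0.0000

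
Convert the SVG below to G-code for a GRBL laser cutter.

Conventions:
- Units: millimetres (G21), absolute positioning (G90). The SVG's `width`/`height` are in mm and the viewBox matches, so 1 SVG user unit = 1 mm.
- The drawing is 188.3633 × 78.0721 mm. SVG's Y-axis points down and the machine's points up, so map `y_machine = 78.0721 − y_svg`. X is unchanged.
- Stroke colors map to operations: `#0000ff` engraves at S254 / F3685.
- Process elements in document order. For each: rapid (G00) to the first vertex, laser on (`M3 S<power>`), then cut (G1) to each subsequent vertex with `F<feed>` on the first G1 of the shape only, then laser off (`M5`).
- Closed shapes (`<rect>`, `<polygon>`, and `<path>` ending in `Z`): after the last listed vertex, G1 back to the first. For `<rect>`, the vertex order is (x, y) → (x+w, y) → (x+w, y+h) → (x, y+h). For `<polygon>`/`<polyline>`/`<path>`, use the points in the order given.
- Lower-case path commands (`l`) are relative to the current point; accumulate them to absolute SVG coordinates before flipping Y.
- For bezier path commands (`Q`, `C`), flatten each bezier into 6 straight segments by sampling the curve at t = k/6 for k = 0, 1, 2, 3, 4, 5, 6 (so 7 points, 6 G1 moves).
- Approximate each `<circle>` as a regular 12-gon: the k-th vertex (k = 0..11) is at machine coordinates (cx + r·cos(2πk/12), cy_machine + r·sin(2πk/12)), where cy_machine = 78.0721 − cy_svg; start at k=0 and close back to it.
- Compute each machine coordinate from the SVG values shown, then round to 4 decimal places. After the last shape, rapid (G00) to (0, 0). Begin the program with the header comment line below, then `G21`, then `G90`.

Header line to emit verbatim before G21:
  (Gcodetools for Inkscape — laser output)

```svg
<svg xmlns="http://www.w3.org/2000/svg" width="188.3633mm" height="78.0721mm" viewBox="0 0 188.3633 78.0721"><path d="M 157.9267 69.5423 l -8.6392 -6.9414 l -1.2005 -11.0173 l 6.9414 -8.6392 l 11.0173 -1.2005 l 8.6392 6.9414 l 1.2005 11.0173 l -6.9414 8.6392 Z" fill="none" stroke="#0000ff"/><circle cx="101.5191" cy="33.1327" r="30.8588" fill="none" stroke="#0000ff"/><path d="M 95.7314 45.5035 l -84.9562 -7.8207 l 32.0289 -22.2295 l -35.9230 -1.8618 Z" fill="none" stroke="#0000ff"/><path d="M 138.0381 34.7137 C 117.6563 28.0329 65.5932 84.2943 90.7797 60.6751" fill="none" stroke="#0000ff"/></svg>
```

1 u = 1 mm; y_m = 78.0721 − y.

[1] `<path>` regular polygon, #0000ff→engrave S254 F3685: (157.9267,8.5298) → (149.2875,15.4712) → (148.0870,26.4885) → (155.0284,35.1277) → (166.0457,36.3282) → (174.6849,29.3868) → (175.8854,18.3695) → (168.9440,9.7303) → (157.9267,8.5298) (closed)

[2] `<circle>` circle, #0000ff→engrave S254 F3685: (132.3779,44.9394) → (128.2436,60.3688) → (116.9485,71.6639) → (101.5191,75.7982) → (86.0897,71.6639) → (74.7946,60.3688) → (70.6603,44.9394) → (74.7946,29.5100) → (86.0897,18.2149) → (101.5191,14.0806) → (116.9485,18.2149) → (128.2436,29.5100) → (132.3779,44.9394) (closed)

[3] `<path>` closed polygon, #0000ff→engrave S254 F3685: (95.7314,32.5686) → (10.7752,40.3893) → (42.8041,62.6188) → (6.8811,64.4806) → (95.7314,32.5686) (closed)

[4] `<path>` cubic bezier, #0000ff→engrave S254 F3685: (138.0381,43.3584) → (125.7114,42.1148) → (111.1303,34.3482) → (97.3208,24.0258) → (87.3086,15.1149) → (84.1196,11.5829) → (90.7797,17.3970)

(Gcodetools for Inkscape — laser output)
G21
G90
G00 X157.9267 Y8.5298
M3 S254
G1 X149.2875 Y15.4712 F3685
G1 X148.0870 Y26.4885
G1 X155.0284 Y35.1277
G1 X166.0457 Y36.3282
G1 X174.6849 Y29.3868
G1 X175.8854 Y18.3695
G1 X168.9440 Y9.7303
G1 X157.9267 Y8.5298
M5
G00 X132.3779 Y44.9394
M3 S254
G1 X128.2436 Y60.3688 F3685
G1 X116.9485 Y71.6639
G1 X101.5191 Y75.7982
G1 X86.0897 Y71.6639
G1 X74.7946 Y60.3688
G1 X70.6603 Y44.9394
G1 X74.7946 Y29.5100
G1 X86.0897 Y18.2149
G1 X101.5191 Y14.0806
G1 X116.9485 Y18.2149
G1 X128.2436 Y29.5100
G1 X132.3779 Y44.9394
M5
G00 X95.7314 Y32.5686
M3 S254
G1 X10.7752 Y40.3893 F3685
G1 X42.8041 Y62.6188
G1 X6.8811 Y64.4806
G1 X95.7314 Y32.5686
M5
G00 X138.0381 Y43.3584
M3 S254
G1 X125.7114 Y42.1148 F3685
G1 X111.1303 Y34.3482
G1 X97.3208 Y24.0258
G1 X87.3086 Y15.1149
G1 X84.1196 Y11.5829
G1 X90.7797 Y17.3970
M5
G00 X0.0000 Y0.0000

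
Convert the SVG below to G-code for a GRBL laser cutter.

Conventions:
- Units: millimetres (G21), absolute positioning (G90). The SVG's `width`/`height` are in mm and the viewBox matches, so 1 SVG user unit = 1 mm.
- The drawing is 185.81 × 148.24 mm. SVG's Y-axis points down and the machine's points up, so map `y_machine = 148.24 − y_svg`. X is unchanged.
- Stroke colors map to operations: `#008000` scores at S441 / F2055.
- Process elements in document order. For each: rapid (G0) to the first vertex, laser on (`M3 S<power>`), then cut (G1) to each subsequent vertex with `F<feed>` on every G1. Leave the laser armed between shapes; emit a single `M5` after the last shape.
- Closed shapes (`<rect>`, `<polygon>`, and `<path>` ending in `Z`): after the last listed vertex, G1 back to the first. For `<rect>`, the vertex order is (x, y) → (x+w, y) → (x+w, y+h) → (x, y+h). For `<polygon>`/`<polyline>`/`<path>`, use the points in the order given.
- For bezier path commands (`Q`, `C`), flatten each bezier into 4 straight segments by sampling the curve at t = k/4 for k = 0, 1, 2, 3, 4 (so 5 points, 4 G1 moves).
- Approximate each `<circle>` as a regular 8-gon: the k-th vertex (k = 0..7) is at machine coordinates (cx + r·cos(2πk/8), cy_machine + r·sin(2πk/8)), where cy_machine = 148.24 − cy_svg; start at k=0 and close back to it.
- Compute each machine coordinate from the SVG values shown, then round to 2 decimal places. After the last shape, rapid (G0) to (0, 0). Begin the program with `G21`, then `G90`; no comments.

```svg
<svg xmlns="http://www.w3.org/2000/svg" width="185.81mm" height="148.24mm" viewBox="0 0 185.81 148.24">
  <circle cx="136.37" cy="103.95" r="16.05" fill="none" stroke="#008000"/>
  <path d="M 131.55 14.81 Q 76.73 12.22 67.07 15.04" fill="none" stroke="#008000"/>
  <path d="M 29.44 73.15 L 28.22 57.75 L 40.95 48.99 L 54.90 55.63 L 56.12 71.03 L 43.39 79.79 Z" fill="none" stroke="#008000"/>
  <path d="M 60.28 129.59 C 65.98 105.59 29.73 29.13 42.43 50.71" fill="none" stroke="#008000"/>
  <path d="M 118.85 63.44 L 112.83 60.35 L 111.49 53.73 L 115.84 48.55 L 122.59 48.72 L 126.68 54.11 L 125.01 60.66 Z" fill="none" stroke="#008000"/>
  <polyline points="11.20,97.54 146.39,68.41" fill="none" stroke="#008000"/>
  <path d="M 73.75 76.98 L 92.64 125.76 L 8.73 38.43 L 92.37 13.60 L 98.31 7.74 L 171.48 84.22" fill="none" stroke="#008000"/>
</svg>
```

Since the viewBox matches the mm dimensions, user units are millimetres directly. The only transform is the Y-flip y_m = 148.24 − y_svg.

Shape 1 is a circle drawn with `<circle>`. Its stroke #008000 means score at S441, F2055. After flipping Y the toolpath is (152.42,44.29) → (147.72,55.64) → (136.37,60.34) → (125.02,55.64) → (120.32,44.29) → (125.02,32.94) → (136.37,28.24) → (147.72,32.94) → (152.42,44.29), returning to the start.

Shape 2 is a quadratic bezier drawn with `<path>`. Its stroke #008000 means score at S441, F2055. After flipping Y the toolpath is (131.55,133.43) → (106.96,134.39) → (88.02,134.67) → (74.72,134.27) → (67.07,133.20).

Shape 3 is a regular polygon drawn with `<path>`. Its stroke #008000 means score at S441, F2055. After flipping Y the toolpath is (29.44,75.09) → (28.22,90.49) → (40.95,99.25) → (54.90,92.61) → (56.12,77.21) → (43.39,68.45) → (29.44,75.09), returning to the start.

Shape 4 is a cubic bezier drawn with `<path>`. Its stroke #008000 means score at S441, F2055. After flipping Y the toolpath is (60.28,18.65) → (58.11,44.13) → (48.73,75.18) → (40.66,97.68) → (42.43,97.53).

Shape 5 is a regular polygon drawn with `<path>`. Its stroke #008000 means score at S441, F2055. After flipping Y the toolpath is (118.85,84.80) → (112.83,87.89) → (111.49,94.51) → (115.84,99.69) → (122.59,99.52) → (126.68,94.13) → (125.01,87.58) → (118.85,84.80), returning to the start.

Shape 6 is a line segment drawn with `<polyline>`. Its stroke #008000 means score at S441, F2055. After flipping Y the toolpath is (11.20,50.70) → (146.39,79.83).

Shape 7 is a open polyline drawn with `<path>`. Its stroke #008000 means score at S441, F2055. After flipping Y the toolpath is (73.75,71.26) → (92.64,22.48) → (8.73,109.81) → (92.37,134.64) → (98.31,140.50) → (171.48,64.02).

G21
G90
G0 X152.42 Y44.29
M3 S441
G1 X147.72 Y55.64 F2055
G1 X136.37 Y60.34 F2055
G1 X125.02 Y55.64 F2055
G1 X120.32 Y44.29 F2055
G1 X125.02 Y32.94 F2055
G1 X136.37 Y28.24 F2055
G1 X147.72 Y32.94 F2055
G1 X152.42 Y44.29 F2055
G0 X131.55 Y133.43
M3 S441
G1 X106.96 Y134.39 F2055
G1 X88.02 Y134.67 F2055
G1 X74.72 Y134.27 F2055
G1 X67.07 Y133.20 F2055
G0 X29.44 Y75.09
M3 S441
G1 X28.22 Y90.49 F2055
G1 X40.95 Y99.25 F2055
G1 X54.90 Y92.61 F2055
G1 X56.12 Y77.21 F2055
G1 X43.39 Y68.45 F2055
G1 X29.44 Y75.09 F2055
G0 X60.28 Y18.65
M3 S441
G1 X58.11 Y44.13 F2055
G1 X48.73 Y75.18 F2055
G1 X40.66 Y97.68 F2055
G1 X42.43 Y97.53 F2055
G0 X118.85 Y84.80
M3 S441
G1 X112.83 Y87.89 F2055
G1 X111.49 Y94.51 F2055
G1 X115.84 Y99.69 F2055
G1 X122.59 Y99.52 F2055
G1 X126.68 Y94.13 F2055
G1 X125.01 Y87.58 F2055
G1 X118.85 Y84.80 F2055
G0 X11.20 Y50.70
M3 S441
G1 X146.39 Y79.83 F2055
G0 X73.75 Y71.26
M3 S441
G1 X92.64 Y22.48 F2055
G1 X8.73 Y109.81 F2055
G1 X92.37 Y134.64 F2055
G1 X98.31 Y140.50 F2055
G1 X171.48 Y64.02 F2055
M5
G0 X0.00 Y0.00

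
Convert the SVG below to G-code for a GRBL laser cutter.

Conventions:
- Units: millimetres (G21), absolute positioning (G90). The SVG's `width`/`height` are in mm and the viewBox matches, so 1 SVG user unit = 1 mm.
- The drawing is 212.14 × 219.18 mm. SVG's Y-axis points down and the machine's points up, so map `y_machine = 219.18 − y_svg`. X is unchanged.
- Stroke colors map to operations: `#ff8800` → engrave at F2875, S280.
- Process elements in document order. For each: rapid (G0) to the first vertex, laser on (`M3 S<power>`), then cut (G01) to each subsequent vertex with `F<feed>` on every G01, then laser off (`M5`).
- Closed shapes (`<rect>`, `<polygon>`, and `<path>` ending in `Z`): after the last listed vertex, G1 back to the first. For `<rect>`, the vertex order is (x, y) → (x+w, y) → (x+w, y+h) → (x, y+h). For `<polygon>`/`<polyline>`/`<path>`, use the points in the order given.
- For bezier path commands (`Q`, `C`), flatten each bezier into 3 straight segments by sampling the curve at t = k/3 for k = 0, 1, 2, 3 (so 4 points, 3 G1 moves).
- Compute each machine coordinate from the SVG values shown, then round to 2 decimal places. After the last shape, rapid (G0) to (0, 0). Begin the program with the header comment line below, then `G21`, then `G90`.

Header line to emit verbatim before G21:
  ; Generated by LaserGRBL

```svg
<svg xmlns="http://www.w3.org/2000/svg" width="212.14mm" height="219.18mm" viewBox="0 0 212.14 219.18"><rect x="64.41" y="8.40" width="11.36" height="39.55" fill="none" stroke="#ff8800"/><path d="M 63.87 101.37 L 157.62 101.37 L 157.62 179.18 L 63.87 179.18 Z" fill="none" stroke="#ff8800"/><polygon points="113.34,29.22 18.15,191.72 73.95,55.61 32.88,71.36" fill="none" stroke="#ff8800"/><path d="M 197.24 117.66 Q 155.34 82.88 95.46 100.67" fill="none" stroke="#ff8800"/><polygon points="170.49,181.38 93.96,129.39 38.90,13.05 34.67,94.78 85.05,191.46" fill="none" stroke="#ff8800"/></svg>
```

; Generated by LaserGRBL
G21
G90
G0 X64.41 Y210.78
M3 S280
G01 X75.77 Y210.78 F2875
G01 X75.77 Y171.23 F2875
G01 X64.41 Y171.23 F2875
G01 X64.41 Y210.78 F2875
M5
G0 X63.87 Y117.81
M3 S280
G01 X157.62 Y117.81 F2875
G01 X157.62 Y40.00 F2875
G01 X63.87 Y40.00 F2875
G01 X63.87 Y117.81 F2875
M5
G0 X113.34 Y189.96
M3 S280
G01 X18.15 Y27.46 F2875
G01 X73.95 Y163.57 F2875
G01 X32.88 Y147.82 F2875
G01 X113.34 Y189.96 F2875
M5
G0 X197.24 Y101.52
M3 S280
G01 X167.31 Y118.87 F2875
G01 X133.38 Y124.53 F2875
G01 X95.46 Y118.51 F2875
M5
G0 X170.49 Y37.80
M3 S280
G01 X93.96 Y89.79 F2875
G01 X38.90 Y206.13 F2875
G01 X34.67 Y124.40 F2875
G01 X85.05 Y27.72 F2875
G01 X170.49 Y37.80 F2875
M5
G0 X0.00 Y0.00

Since the viewBox matches the mm dimensions, user units are millimetres directly. The only transform is the Y-flip y_m = 219.18 − y_svg.

Shape 1 is a rectangle drawn with `<rect>`. Its stroke #ff8800 means engrave at S280, F2875. After flipping Y the toolpath is (64.41,210.78) → (75.77,210.78) → (75.77,171.23) → (64.41,171.23) → (64.41,210.78), returning to the start.

Shape 2 is a rectangle drawn with `<path>`. Its stroke #ff8800 means engrave at S280, F2875. After flipping Y the toolpath is (63.87,117.81) → (157.62,117.81) → (157.62,40.00) → (63.87,40.00) → (63.87,117.81), returning to the start.

Shape 3 is a closed polygon drawn with `<polygon>`. Its stroke #ff8800 means engrave at S280, F2875. After flipping Y the toolpath is (113.34,189.96) → (18.15,27.46) → (73.95,163.57) → (32.88,147.82) → (113.34,189.96), returning to the start.

Shape 4 is a quadratic bezier drawn with `<path>`. Its stroke #ff8800 means engrave at S280, F2875. After flipping Y the toolpath is (197.24,101.52) → (167.31,118.87) → (133.38,124.53) → (95.46,118.51).

Shape 5 is a closed polygon drawn with `<polygon>`. Its stroke #ff8800 means engrave at S280, F2875. After flipping Y the toolpath is (170.49,37.80) → (93.96,89.79) → (38.90,206.13) → (34.67,124.40) → (85.05,27.72) → (170.49,37.80), returning to the start.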